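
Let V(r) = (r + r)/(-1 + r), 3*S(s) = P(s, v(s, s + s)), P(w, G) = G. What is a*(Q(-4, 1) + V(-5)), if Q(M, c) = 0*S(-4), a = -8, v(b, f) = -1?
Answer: -40/3 ≈ -13.333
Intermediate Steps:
S(s) = -1/3 (S(s) = (1/3)*(-1) = -1/3)
V(r) = 2*r/(-1 + r) (V(r) = (2*r)/(-1 + r) = 2*r/(-1 + r))
Q(M, c) = 0 (Q(M, c) = 0*(-1/3) = 0)
a*(Q(-4, 1) + V(-5)) = -8*(0 + 2*(-5)/(-1 - 5)) = -8*(0 + 2*(-5)/(-6)) = -8*(0 + 2*(-5)*(-1/6)) = -8*(0 + 5/3) = -8*5/3 = -40/3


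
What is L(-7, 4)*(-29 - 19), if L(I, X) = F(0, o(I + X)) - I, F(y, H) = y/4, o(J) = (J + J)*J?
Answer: -336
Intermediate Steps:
o(J) = 2*J² (o(J) = (2*J)*J = 2*J²)
F(y, H) = y/4 (F(y, H) = y*(¼) = y/4)
L(I, X) = -I (L(I, X) = (¼)*0 - I = 0 - I = -I)
L(-7, 4)*(-29 - 19) = (-1*(-7))*(-29 - 19) = 7*(-48) = -336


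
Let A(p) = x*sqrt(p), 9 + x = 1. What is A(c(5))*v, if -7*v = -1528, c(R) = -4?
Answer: -24448*I/7 ≈ -3492.6*I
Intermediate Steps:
x = -8 (x = -9 + 1 = -8)
v = 1528/7 (v = -1/7*(-1528) = 1528/7 ≈ 218.29)
A(p) = -8*sqrt(p)
A(c(5))*v = -16*I*(1528/7) = -24448*I/7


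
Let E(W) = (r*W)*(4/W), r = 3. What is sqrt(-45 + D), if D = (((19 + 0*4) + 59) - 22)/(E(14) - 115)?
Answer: I*sqrt(483173)/103 ≈ 6.7486*I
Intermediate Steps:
E(W) = 12 (E(W) = (3*W)*(4/W) = 12)
D = -56/103 (D = (((19 + 0*4) + 59) - 22)/(12 - 115) = (((19 + 0) + 59) - 22)/(-103) = ((19 + 59) - 22)*(-1/103) = (78 - 22)*(-1/103) = 56*(-1/103) = -56/103 ≈ -0.54369)
sqrt(-45 + D) = sqrt(-45 - 56/103) = sqrt(-4691/103) = I*sqrt(483173)/103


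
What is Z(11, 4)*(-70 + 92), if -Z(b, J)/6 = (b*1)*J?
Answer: -5808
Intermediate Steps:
Z(b, J) = -6*J*b (Z(b, J) = -6*b*1*J = -6*b*J = -6*J*b)
Z(11, 4)*(-70 + 92) = (-6*4*11)*(-70 + 92) = -264*22 = -5808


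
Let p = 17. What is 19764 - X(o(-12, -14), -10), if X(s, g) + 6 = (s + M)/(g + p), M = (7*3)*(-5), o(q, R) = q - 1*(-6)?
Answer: 138501/7 ≈ 19786.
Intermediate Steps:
o(q, R) = 6 + q (o(q, R) = q + 6 = 6 + q)
M = -105 (M = 21*(-5) = -105)
X(s, g) = -6 + (-105 + s)/(17 + g) (X(s, g) = -6 + (s - 105)/(g + 17) = -6 + (-105 + s)/(17 + g))
19764 - X(o(-12, -14), -10) = 19764 - (-207 + (6 - 12) - 6*(-10))/(17 - 10) = 19764 - (-207 - 6 + 60)/7 = 19764 - (-153)/7 = 19764 - 1*(-153/7) = 19764 + 153/7 = 138501/7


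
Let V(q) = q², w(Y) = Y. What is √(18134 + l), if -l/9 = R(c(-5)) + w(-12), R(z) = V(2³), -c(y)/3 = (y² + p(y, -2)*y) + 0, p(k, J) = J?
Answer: 11*√146 ≈ 132.91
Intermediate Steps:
c(y) = -3*y² + 6*y (c(y) = -3*((y² - 2*y) + 0) = -3*(y² - 2*y) = -3*y² + 6*y)
R(z) = 64 (R(z) = (2³)² = 8² = 64)
l = -468 (l = -9*(64 - 12) = -9*52 = -468)
√(18134 + l) = √(18134 - 468) = √17666 = 11*√146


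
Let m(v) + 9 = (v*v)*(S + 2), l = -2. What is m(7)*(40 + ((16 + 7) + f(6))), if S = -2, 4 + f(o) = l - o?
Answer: -459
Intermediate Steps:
f(o) = -6 - o (f(o) = -4 + (-2 - o) = -6 - o)
m(v) = -9 (m(v) = -9 + (v*v)*(-2 + 2) = -9 + v**2*0 = -9 + 0 = -9)
m(7)*(40 + ((16 + 7) + f(6))) = -9*(40 + ((16 + 7) + (-6 - 1*6))) = -9*(40 + (23 + (-6 - 6))) = -9*(40 + (23 - 12)) = -9*(40 + 11) = -9*51 = -459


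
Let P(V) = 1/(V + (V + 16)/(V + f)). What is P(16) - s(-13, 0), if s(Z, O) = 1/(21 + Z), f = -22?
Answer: -1/32 ≈ -0.031250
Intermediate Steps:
P(V) = 1/(V + (16 + V)/(-22 + V)) (P(V) = 1/(V + (V + 16)/(V - 22)) = 1/(V + (16 + V)/(-22 + V)))
P(16) - s(-13, 0) = (-22 + 16)/(16 + 16² - 21*16) - 1/(21 - 13) = -6/(16 + 256 - 336) - 1/8 = -6/(-64) - 1*⅛ = -1/64*(-6) - ⅛ = 3/32 - ⅛ = -1/32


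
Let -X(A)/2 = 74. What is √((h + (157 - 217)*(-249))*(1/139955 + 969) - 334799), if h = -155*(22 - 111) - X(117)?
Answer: √541647063206496965/139955 ≈ 5258.6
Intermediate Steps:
X(A) = -148 (X(A) = -2*74 = -148)
h = 13943 (h = -155*(22 - 111) - 1*(-148) = -155*(-89) + 148 = 13795 + 148 = 13943)
√((h + (157 - 217)*(-249))*(1/139955 + 969) - 334799) = √((13943 + (157 - 217)*(-249))*(1/139955 + 969) - 334799) = √((13943 - 60*(-249))*(1/139955 + 969) - 334799) = √((13943 + 14940)*(135616396/139955) - 334799) = √(28883*(135616396/139955) - 334799) = √(3917008365668/139955 - 334799) = √(3870151571623/139955) = √541647063206496965/139955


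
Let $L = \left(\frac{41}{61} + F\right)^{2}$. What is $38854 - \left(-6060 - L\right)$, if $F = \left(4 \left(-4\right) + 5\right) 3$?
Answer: $\frac{171013778}{3721} \approx 45959.0$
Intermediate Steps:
$F = -33$ ($F = \left(-16 + 5\right) 3 = \left(-11\right) 3 = -33$)
$L = \frac{3888784}{3721}$ ($L = \left(\frac{41}{61} - 33\right)^{2} = \left(- \frac{1972}{61}\right)^{2} = \frac{3888784}{3721} \approx 1045.1$)
$38854 - \left(-6060 - L\right) = 38854 - \left(-6060 - \frac{3888784}{3721}\right) = 38854 - - \frac{26438044}{3721} = 38854 + \frac{26438044}{3721} = \frac{171013778}{3721}$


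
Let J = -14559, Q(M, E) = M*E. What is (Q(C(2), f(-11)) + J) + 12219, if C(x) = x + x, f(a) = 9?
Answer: -2304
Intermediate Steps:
C(x) = 2*x
Q(M, E) = E*M
(Q(C(2), f(-11)) + J) + 12219 = (9*(2*2) - 14559) + 12219 = (9*4 - 14559) + 12219 = (36 - 14559) + 12219 = -14523 + 12219 = -2304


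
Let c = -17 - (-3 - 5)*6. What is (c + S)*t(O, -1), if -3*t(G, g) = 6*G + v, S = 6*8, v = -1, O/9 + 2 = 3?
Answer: -4187/3 ≈ -1395.7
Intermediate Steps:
O = 9 (O = -18 + 9*3 = -18 + 27 = 9)
S = 48
t(G, g) = 1/3 - 2*G (t(G, g) = -(6*G - 1)/3 = -(-1 + 6*G)/3 = 1/3 - 2*G)
c = 31 (c = -17 - (-8)*6 = -17 - 1*(-48) = -17 + 48 = 31)
(c + S)*t(O, -1) = (31 + 48)*(1/3 - 2*9) = 79*(1/3 - 18) = 79*(-53/3) = -4187/3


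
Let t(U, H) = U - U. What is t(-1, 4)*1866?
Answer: 0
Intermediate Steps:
t(U, H) = 0
t(-1, 4)*1866 = 0*1866 = 0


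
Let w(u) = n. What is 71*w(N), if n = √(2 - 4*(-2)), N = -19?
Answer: 71*√10 ≈ 224.52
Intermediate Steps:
n = √10 (n = √(2 + 8) = √10 ≈ 3.1623)
w(u) = √10
71*w(N) = 71*√10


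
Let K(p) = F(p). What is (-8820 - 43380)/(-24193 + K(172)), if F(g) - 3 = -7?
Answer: 52200/24197 ≈ 2.1573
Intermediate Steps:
F(g) = -4 (F(g) = 3 - 7 = -4)
K(p) = -4
(-8820 - 43380)/(-24193 + K(172)) = (-8820 - 43380)/(-24193 - 4) = -52200/(-24197) = -52200*(-1/24197) = 52200/24197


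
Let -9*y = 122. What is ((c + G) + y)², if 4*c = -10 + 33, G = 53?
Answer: 2647129/1296 ≈ 2042.5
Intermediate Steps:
y = -122/9 (y = -⅑*122 = -122/9 ≈ -13.556)
c = 23/4 (c = (-10 + 33)/4 = (¼)*23 = 23/4 ≈ 5.7500)
((c + G) + y)² = ((23/4 + 53) - 122/9)² = (235/4 - 122/9)² = (1627/36)² = 2647129/1296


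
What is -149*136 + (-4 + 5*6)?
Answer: -20238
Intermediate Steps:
-149*136 + (-4 + 5*6) = -20264 + (-4 + 30) = -20264 + 26 = -20238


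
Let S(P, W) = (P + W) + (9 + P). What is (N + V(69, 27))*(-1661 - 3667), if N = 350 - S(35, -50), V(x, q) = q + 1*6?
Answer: -1886112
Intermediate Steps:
S(P, W) = 9 + W + 2*P
V(x, q) = 6 + q (V(x, q) = q + 6 = 6 + q)
N = 321 (N = 350 - (9 - 50 + 2*35) = 350 - (9 - 50 + 70) = 350 - 1*29 = 350 - 29 = 321)
(N + V(69, 27))*(-1661 - 3667) = (321 + (6 + 27))*(-1661 - 3667) = (321 + 33)*(-5328) = 354*(-5328) = -1886112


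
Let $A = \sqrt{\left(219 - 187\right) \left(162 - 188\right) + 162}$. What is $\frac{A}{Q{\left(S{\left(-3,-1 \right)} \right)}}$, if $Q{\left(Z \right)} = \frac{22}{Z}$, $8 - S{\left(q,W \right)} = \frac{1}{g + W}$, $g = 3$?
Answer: $\frac{15 i \sqrt{670}}{44} \approx 8.8242 i$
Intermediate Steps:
$S{\left(q,W \right)} = 8 - \frac{1}{3 + W}$
$A = i \sqrt{670}$ ($A = \sqrt{32 \left(-26\right) + 162} = \sqrt{-832 + 162} = \sqrt{-670} = i \sqrt{670} \approx 25.884 i$)
$\frac{A}{Q{\left(S{\left(-3,-1 \right)} \right)}} = \frac{i \sqrt{670}}{22 \frac{1}{\frac{1}{3 - 1} \left(23 + 8 \left(-1\right)\right)}} = \frac{i \sqrt{670}}{22 \frac{1}{\frac{1}{2} \left(23 - 8\right)}} = \frac{i \sqrt{670}}{22 \frac{1}{\frac{1}{2} \cdot 15}} = \frac{i \sqrt{670}}{22 \frac{1}{\frac{15}{2}}} = \frac{i \sqrt{670}}{22 \cdot \frac{2}{15}} = \frac{i \sqrt{670}}{\frac{44}{15}} = i \sqrt{670} \cdot \frac{15}{44} = \frac{15 i \sqrt{670}}{44}$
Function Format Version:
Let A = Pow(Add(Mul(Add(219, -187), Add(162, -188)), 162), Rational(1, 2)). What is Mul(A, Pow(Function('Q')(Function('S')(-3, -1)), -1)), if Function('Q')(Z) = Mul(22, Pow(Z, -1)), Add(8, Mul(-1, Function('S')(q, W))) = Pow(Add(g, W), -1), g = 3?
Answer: Mul(Rational(15, 44), I, Pow(670, Rational(1, 2))) ≈ Mul(8.8242, I)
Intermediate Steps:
Function('S')(q, W) = Add(8, Mul(-1, Pow(Add(3, W), -1)))
A = Mul(I, Pow(670, Rational(1, 2))) (A = Pow(Add(Mul(32, -26), 162), Rational(1, 2)) = Pow(Add(-832, 162), Rational(1, 2)) = Pow(-670, Rational(1, 2)) = Mul(I, Pow(670, Rational(1, 2))) ≈ Mul(25.884, I))
Mul(A, Pow(Function('Q')(Function('S')(-3, -1)), -1)) = Mul(Mul(I, Pow(670, Rational(1, 2))), Pow(Mul(22, Pow(Mul(Pow(Add(3, -1), -1), Add(23, Mul(8, -1))), -1)), -1)) = Mul(Mul(I, Pow(670, Rational(1, 2))), Pow(Mul(22, Pow(Mul(Pow(2, -1), Add(23, -8)), -1)), -1)) = Mul(Mul(I, Pow(670, Rational(1, 2))), Pow(Mul(22, Pow(Mul(Rational(1, 2), 15), -1)), -1)) = Mul(Mul(I, Pow(670, Rational(1, 2))), Pow(Mul(22, Pow(Rational(15, 2), -1)), -1)) = Mul(Mul(I, Pow(670, Rational(1, 2))), Pow(Mul(22, Rational(2, 15)), -1)) = Mul(Mul(I, Pow(670, Rational(1, 2))), Pow(Rational(44, 15), -1)) = Mul(Mul(I, Pow(670, Rational(1, 2))), Rational(15, 44)) = Mul(Rational(15, 44), I, Pow(670, Rational(1, 2)))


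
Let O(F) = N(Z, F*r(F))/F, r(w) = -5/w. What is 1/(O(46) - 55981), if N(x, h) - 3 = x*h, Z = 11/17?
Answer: -391/21888573 ≈ -1.7863e-5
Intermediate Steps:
Z = 11/17 (Z = 11*(1/17) = 11/17 ≈ 0.64706)
N(x, h) = 3 + h*x (N(x, h) = 3 + x*h = 3 + h*x)
O(F) = -4/(17*F) (O(F) = (3 + (F*(-5/F))*(11/17))/F = (3 - 5*11/17)/F = (3 - 55/17)/F = -4/(17*F))
1/(O(46) - 55981) = 1/(-4/17/46 - 55981) = 1/(-4/17*1/46 - 55981) = 1/(-2/391 - 55981) = 1/(-21888573/391) = -391/21888573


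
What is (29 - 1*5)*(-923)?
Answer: -22152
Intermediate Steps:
(29 - 1*5)*(-923) = (29 - 5)*(-923) = 24*(-923) = -22152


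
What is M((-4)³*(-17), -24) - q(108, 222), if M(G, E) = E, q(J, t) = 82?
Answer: -106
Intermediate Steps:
M((-4)³*(-17), -24) - q(108, 222) = -24 - 1*82 = -24 - 82 = -106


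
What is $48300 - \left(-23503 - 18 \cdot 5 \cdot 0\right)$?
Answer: $71803$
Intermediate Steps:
$48300 - \left(-23503 - 18 \cdot 5 \cdot 0\right) = 48300 - \left(-23503 - 90 \cdot 0\right) = 48300 - \left(-23503 - 0\right) = 48300 - \left(-23503 + 0\right) = 48300 - -23503 = 48300 + 23503 = 71803$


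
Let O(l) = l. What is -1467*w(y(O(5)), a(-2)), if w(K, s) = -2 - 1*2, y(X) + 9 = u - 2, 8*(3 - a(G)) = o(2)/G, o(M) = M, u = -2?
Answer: 5868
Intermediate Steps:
a(G) = 3 - 1/(4*G)
y(X) = -13 (y(X) = -9 + (-2 - 2) = -9 - 4 = -13)
w(K, s) = -4 (w(K, s) = -2 - 2 = -4)
-1467*w(y(O(5)), a(-2)) = -1467*(-4) = 5868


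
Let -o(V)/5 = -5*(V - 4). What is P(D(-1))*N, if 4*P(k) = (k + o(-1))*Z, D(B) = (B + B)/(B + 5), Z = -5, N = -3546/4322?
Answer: -2225115/17288 ≈ -128.71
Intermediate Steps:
N = -1773/2161 (N = -3546*1/4322 = -1773/2161 ≈ -0.82045)
o(V) = -100 + 25*V (o(V) = -(-25)*(V - 4) = -(-25)*(-4 + V) = -5*(20 - 5*V) = -100 + 25*V)
D(B) = 2*B/(5 + B) (D(B) = (2*B)/(5 + B) = 2*B/(5 + B))
P(k) = 625/4 - 5*k/4 (P(k) = ((k + (-100 + 25*(-1)))*(-5))/4 = ((k + (-100 - 25))*(-5))/4 = ((k - 125)*(-5))/4 = ((-125 + k)*(-5))/4 = (625 - 5*k)/4 = 625/4 - 5*k/4)
P(D(-1))*N = (625/4 - 5*(-1)/(2*(5 - 1)))*(-1773/2161) = (625/4 - 5*(-1)/(2*4))*(-1773/2161) = (625/4 - 5/4*(-½))*(-1773/2161) = (625/4 + 5/8)*(-1773/2161) = (1255/8)*(-1773/2161) = -2225115/17288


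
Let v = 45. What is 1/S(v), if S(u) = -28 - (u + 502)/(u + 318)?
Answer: -363/10711 ≈ -0.033890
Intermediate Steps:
S(u) = -28 - (502 + u)/(318 + u)
1/S(v) = 1/((-9406 - 29*45)/(318 + 45)) = 1/((-9406 - 1305)/363) = 1/((1/363)*(-10711)) = 1/(-10711/363) = -363/10711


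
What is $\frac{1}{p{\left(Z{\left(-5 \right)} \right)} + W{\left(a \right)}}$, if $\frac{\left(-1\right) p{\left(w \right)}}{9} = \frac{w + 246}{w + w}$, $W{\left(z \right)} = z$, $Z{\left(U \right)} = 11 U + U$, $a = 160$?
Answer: $\frac{20}{3479} \approx 0.0057488$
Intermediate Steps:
$Z{\left(U \right)} = 12 U$
$p{\left(w \right)} = - \frac{9 \left(246 + w\right)}{2 w}$ ($p{\left(w \right)} = - 9 \frac{w + 246}{w + w} = - 9 \frac{246 + w}{2 w} = - \frac{9 \left(246 + w\right)}{2 w}$)
$\frac{1}{p{\left(Z{\left(-5 \right)} \right)} + W{\left(a \right)}} = \frac{1}{\left(- \frac{9}{2} - \frac{1107}{12 \left(-5\right)}\right) + 160} = \frac{1}{\left(- \frac{9}{2} - \frac{1107}{-60}\right) + 160} = \frac{1}{\left(- \frac{9}{2} - - \frac{369}{20}\right) + 160} = \frac{1}{\left(- \frac{9}{2} + \frac{369}{20}\right) + 160} = \frac{1}{\frac{279}{20} + 160} = \frac{1}{\frac{3479}{20}} = \frac{20}{3479}$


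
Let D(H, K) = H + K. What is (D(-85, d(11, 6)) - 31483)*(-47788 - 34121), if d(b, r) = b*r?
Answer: 2580297318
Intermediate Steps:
(D(-85, d(11, 6)) - 31483)*(-47788 - 34121) = ((-85 + 11*6) - 31483)*(-47788 - 34121) = ((-85 + 66) - 31483)*(-81909) = (-19 - 31483)*(-81909) = -31502*(-81909) = 2580297318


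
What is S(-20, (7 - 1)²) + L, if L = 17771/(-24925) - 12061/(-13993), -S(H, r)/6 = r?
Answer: -10754794654/49825075 ≈ -215.85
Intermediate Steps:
S(H, r) = -6*r
L = 7421546/49825075 (L = 17771*(-1/24925) - 12061*(-1/13993) = -17771/24925 + 1723/1999 = 7421546/49825075 ≈ 0.14895)
S(-20, (7 - 1)²) + L = -6*(7 - 1)² + 7421546/49825075 = -6*6² + 7421546/49825075 = -6*36 + 7421546/49825075 = -216 + 7421546/49825075 = -10754794654/49825075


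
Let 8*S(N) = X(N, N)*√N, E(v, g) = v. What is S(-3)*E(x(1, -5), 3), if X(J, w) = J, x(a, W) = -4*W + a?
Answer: -63*I*√3/8 ≈ -13.64*I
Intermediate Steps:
x(a, W) = a - 4*W
S(N) = N^(3/2)/8 (S(N) = (N*√N)/8 = N^(3/2)/8)
S(-3)*E(x(1, -5), 3) = ((-3)^(3/2)/8)*(1 - 4*(-5)) = ((-3*I*√3)/8)*(1 + 20) = -3*I*√3/8*21 = -63*I*√3/8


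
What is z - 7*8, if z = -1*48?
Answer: -104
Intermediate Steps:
z = -48
z - 7*8 = -48 - 7*8 = -48 - 56 = -104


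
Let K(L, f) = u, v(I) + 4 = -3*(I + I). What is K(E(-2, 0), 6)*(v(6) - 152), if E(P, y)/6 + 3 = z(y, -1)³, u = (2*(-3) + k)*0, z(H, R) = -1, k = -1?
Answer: 0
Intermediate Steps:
v(I) = -4 - 6*I (v(I) = -4 - 3*(I + I) = -4 - 6*I)
u = 0 (u = (2*(-3) - 1)*0 = (-6 - 1)*0 = -7*0 = 0)
E(P, y) = -24 (E(P, y) = -18 + 6*(-1)³ = -18 + 6*(-1) = -18 - 6 = -24)
K(L, f) = 0
K(E(-2, 0), 6)*(v(6) - 152) = 0*((-4 - 6*6) - 152) = 0*((-4 - 36) - 152) = 0*(-40 - 152) = 0*(-192) = 0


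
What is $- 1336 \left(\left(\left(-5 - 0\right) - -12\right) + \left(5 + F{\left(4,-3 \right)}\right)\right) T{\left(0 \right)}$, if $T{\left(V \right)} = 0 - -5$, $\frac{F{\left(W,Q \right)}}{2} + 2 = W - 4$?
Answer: $-53440$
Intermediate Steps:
$F{\left(W,Q \right)} = -12 + 2 W$ ($F{\left(W,Q \right)} = -4 + 2 \left(W - 4\right) = -4 + 2 \left(-4 + W\right) = -4 + \left(-8 + 2 W\right) = -12 + 2 W$)
$T{\left(V \right)} = 5$ ($T{\left(V \right)} = 0 + 5 = 5$)
$- 1336 \left(\left(\left(-5 - 0\right) - -12\right) + \left(5 + F{\left(4,-3 \right)}\right)\right) T{\left(0 \right)} = - 1336 \left(\left(\left(-5 - 0\right) - -12\right) + \left(5 + \left(-12 + 2 \cdot 4\right)\right)\right) 5 = - 1336 \left(\left(\left(-5 + 0\right) + 12\right) + \left(5 + \left(-12 + 8\right)\right)\right) 5 = - 1336 \left(\left(-5 + 12\right) + \left(5 - 4\right)\right) 5 = - 1336 \left(7 + 1\right) 5 = - 1336 \cdot 8 \cdot 5 = \left(-1336\right) 40 = -53440$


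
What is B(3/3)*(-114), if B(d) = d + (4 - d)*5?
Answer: -1824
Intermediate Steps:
B(d) = 20 - 4*d (B(d) = d + (20 - 5*d) = 20 - 4*d)
B(3/3)*(-114) = (20 - 12/3)*(-114) = (20 - 4*1)*(-114) = (20 - 4)*(-114) = 16*(-114) = -1824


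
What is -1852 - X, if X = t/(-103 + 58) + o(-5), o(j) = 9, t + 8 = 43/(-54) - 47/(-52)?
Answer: -117589061/63180 ≈ -1861.2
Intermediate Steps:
t = -11081/1404 (t = -8 + (43/(-54) - 47/(-52)) = -8 + (43*(-1/54) - 47*(-1/52)) = -8 + (-43/54 + 47/52) = -8 + 151/1404 = -11081/1404 ≈ -7.8924)
X = 579701/63180 (X = -11081/(1404*(-103 + 58)) + 9 = -11081/1404/(-45) + 9 = -11081/1404*(-1/45) + 9 = 11081/63180 + 9 = 579701/63180 ≈ 9.1754)
-1852 - X = -1852 - 1*579701/63180 = -1852 - 579701/63180 = -117589061/63180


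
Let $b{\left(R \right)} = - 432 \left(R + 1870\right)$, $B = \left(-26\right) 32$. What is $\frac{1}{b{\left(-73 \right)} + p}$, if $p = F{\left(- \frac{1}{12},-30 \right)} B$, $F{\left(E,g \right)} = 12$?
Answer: $- \frac{1}{786288} \approx -1.2718 \cdot 10^{-6}$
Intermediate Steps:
$B = -832$
$p = -9984$ ($p = 12 \left(-832\right) = -9984$)
$b{\left(R \right)} = -807840 - 432 R$ ($b{\left(R \right)} = - 432 \left(1870 + R\right) = -807840 - 432 R$)
$\frac{1}{b{\left(-73 \right)} + p} = \frac{1}{\left(-807840 - -31536\right) - 9984} = \frac{1}{\left(-807840 + 31536\right) - 9984} = \frac{1}{-776304 - 9984} = \frac{1}{-786288} = - \frac{1}{786288}$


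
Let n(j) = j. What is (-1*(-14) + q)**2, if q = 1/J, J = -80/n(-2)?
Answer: 314721/1600 ≈ 196.70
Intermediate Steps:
J = 40 (J = -80/(-2) = -80*(-1/2) = 40)
q = 1/40 ≈ 0.025000
(-1*(-14) + q)**2 = (-1*(-14) + 1/40)**2 = (14 + 1/40)**2 = (561/40)**2 = 314721/1600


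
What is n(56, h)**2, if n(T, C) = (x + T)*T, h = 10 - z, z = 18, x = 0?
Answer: 9834496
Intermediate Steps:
h = -8 (h = 10 - 1*18 = 10 - 18 = -8)
n(T, C) = T**2 (n(T, C) = (0 + T)*T = T*T = T**2)
n(56, h)**2 = (56**2)**2 = 3136**2 = 9834496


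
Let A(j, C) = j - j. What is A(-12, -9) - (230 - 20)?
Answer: -210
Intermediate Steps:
A(j, C) = 0
A(-12, -9) - (230 - 20) = 0 - (230 - 20) = 0 - 1*210 = 0 - 210 = -210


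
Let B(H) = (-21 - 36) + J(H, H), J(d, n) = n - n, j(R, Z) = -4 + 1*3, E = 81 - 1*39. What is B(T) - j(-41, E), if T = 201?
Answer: -56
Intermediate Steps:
E = 42 (E = 81 - 39 = 42)
j(R, Z) = -1 (j(R, Z) = -4 + 3 = -1)
J(d, n) = 0
B(H) = -57 (B(H) = (-21 - 36) + 0 = -57 + 0 = -57)
B(T) - j(-41, E) = -57 - 1*(-1) = -57 + 1 = -56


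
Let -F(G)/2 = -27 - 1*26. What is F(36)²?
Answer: 11236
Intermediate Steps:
F(G) = 106 (F(G) = -2*(-27 - 1*26) = -2*(-27 - 26) = -2*(-53) = 106)
F(36)² = 106² = 11236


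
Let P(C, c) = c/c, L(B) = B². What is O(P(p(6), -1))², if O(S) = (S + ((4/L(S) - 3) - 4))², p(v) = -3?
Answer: 16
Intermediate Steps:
P(C, c) = 1
O(S) = (-7 + S + 4/S²)² (O(S) = (S + ((4/(S²) - 3) - 4))² = (S + ((4/S² - 3) - 4))² = (S + ((-3 + 4/S²) - 4))² = (S + (-7 + 4/S²))² = (-7 + S + 4/S²)²)
O(P(p(6), -1))² = ((4 + 1³ - 7*1²)²/1⁴)² = (1*(4 + 1 - 7*1)²)² = (1*(4 + 1 - 7)²)² = (1*(-2)²)² = (1*4)² = 4² = 16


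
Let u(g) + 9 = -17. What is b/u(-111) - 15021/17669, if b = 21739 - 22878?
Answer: 19734445/459394 ≈ 42.958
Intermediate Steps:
u(g) = -26 (u(g) = -9 - 17 = -26)
b = -1139
b/u(-111) - 15021/17669 = -1139/(-26) - 15021/17669 = -1139*(-1/26) - 15021*1/17669 = 1139/26 - 15021/17669 = 19734445/459394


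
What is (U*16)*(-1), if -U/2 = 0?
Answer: 0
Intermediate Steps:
U = 0 (U = -2*0 = 0)
(U*16)*(-1) = (0*16)*(-1) = 0*(-1) = 0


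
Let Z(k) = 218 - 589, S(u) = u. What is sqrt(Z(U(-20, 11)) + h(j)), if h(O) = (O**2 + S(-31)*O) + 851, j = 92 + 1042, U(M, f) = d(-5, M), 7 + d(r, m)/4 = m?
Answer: sqrt(1251282) ≈ 1118.6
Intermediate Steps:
d(r, m) = -28 + 4*m
U(M, f) = -28 + 4*M
j = 1134
h(O) = 851 + O**2 - 31*O (h(O) = (O**2 - 31*O) + 851 = 851 + O**2 - 31*O)
Z(k) = -371
sqrt(Z(U(-20, 11)) + h(j)) = sqrt(-371 + (851 + 1134**2 - 31*1134)) = sqrt(-371 + (851 + 1285956 - 35154)) = sqrt(-371 + 1251653) = sqrt(1251282)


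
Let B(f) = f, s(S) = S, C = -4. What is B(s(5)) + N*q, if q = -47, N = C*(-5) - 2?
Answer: -841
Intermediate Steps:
N = 18 (N = -4*(-5) - 2 = 20 - 2 = 18)
B(s(5)) + N*q = 5 + 18*(-47) = 5 - 846 = -841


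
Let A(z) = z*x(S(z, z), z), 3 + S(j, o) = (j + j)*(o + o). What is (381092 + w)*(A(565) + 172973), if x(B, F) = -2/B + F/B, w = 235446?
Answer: 136174145625923288/1276897 ≈ 1.0664e+11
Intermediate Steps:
S(j, o) = -3 + 4*j*o (S(j, o) = -3 + (j + j)*(o + o) = -3 + (2*j)*(2*o) = -3 + 4*j*o)
A(z) = z*(-2 + z)/(-3 + 4*z²) (A(z) = z*((-2 + z)/(-3 + 4*z*z)) = z*((-2 + z)/(-3 + 4*z²)) = z*(-2 + z)/(-3 + 4*z²))
(381092 + w)*(A(565) + 172973) = (381092 + 235446)*(565*(-2 + 565)/(-3 + 4*565²) + 172973) = 616538*(565*563/(-3 + 4*319225) + 172973) = 616538*(565*563/(-3 + 1276900) + 172973) = 616538*(565*563/1276897 + 172973) = 616538*(565*(1/1276897)*563 + 172973) = 616538*(318095/1276897 + 172973) = 616538*(220869022876/1276897) = 136174145625923288/1276897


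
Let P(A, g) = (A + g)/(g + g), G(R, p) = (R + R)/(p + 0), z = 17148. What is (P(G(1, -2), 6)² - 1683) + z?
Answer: 2226985/144 ≈ 15465.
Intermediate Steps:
G(R, p) = 2*R/p (G(R, p) = (2*R)/p = 2*R/p)
P(A, g) = (A + g)/(2*g) (P(A, g) = (A + g)/((2*g)) = (A + g)*(1/(2*g)) = (A + g)/(2*g))
(P(G(1, -2), 6)² - 1683) + z = (((½)*(2*1/(-2) + 6)/6)² - 1683) + 17148 = (((½)*(⅙)*(2*1*(-½) + 6))² - 1683) + 17148 = (((½)*(⅙)*(-1 + 6))² - 1683) + 17148 = (((½)*(⅙)*5)² - 1683) + 17148 = ((5/12)² - 1683) + 17148 = (25/144 - 1683) + 17148 = -242327/144 + 17148 = 2226985/144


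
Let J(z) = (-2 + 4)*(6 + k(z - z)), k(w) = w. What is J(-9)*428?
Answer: 5136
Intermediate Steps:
J(z) = 12 (J(z) = (-2 + 4)*(6 + (z - z)) = 2*(6 + 0) = 2*6 = 12)
J(-9)*428 = 12*428 = 5136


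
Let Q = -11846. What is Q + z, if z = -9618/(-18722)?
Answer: -110885597/9361 ≈ -11845.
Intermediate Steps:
z = 4809/9361 (z = -9618*(-1/18722) = 4809/9361 ≈ 0.51373)
Q + z = -11846 + 4809/9361 = -110885597/9361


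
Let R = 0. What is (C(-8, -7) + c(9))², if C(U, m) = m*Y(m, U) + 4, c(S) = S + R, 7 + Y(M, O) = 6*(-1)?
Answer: 10816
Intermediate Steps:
Y(M, O) = -13 (Y(M, O) = -7 + 6*(-1) = -7 - 6 = -13)
c(S) = S (c(S) = S + 0 = S)
C(U, m) = 4 - 13*m (C(U, m) = m*(-13) + 4 = -13*m + 4 = 4 - 13*m)
(C(-8, -7) + c(9))² = ((4 - 13*(-7)) + 9)² = ((4 + 91) + 9)² = (95 + 9)² = 104² = 10816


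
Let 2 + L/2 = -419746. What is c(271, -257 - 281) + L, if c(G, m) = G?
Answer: -839225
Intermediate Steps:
L = -839496 (L = -4 + 2*(-419746) = -4 - 839492 = -839496)
c(271, -257 - 281) + L = 271 - 839496 = -839225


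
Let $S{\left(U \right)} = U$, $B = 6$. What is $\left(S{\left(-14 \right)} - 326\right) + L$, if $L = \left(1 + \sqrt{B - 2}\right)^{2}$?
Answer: $-331$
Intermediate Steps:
$L = 9$ ($L = \left(1 + \sqrt{6 - 2}\right)^{2} = \left(1 + \sqrt{4}\right)^{2} = \left(1 + 2\right)^{2} = 3^{2} = 9$)
$\left(S{\left(-14 \right)} - 326\right) + L = \left(-14 - 326\right) + 9 = -340 + 9 = -331$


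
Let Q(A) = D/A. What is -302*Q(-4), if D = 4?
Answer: 302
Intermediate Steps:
Q(A) = 4/A
-302*Q(-4) = -1208/(-4) = -1208*(-1)/4 = -302*(-1) = 302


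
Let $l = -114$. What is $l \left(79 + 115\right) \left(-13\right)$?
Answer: $287508$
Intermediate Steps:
$l \left(79 + 115\right) \left(-13\right) = - 114 \left(79 + 115\right) \left(-13\right) = \left(-114\right) 194 \left(-13\right) = \left(-22116\right) \left(-13\right) = 287508$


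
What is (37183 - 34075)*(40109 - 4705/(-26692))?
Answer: 831851641341/6673 ≈ 1.2466e+8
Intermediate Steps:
(37183 - 34075)*(40109 - 4705/(-26692)) = 3108*(40109 - 4705*(-1/26692)) = 3108*(40109 + 4705/26692) = 3108*(1070594133/26692) = 831851641341/6673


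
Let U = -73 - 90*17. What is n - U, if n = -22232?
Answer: -20629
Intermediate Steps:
U = -1603 (U = -73 - 1530 = -1603)
n - U = -22232 - 1*(-1603) = -22232 + 1603 = -20629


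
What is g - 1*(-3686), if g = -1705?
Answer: 1981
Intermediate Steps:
g - 1*(-3686) = -1705 - 1*(-3686) = -1705 + 3686 = 1981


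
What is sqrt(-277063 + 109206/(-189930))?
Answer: I*sqrt(277628514536230)/31655 ≈ 526.37*I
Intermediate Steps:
sqrt(-277063 + 109206/(-189930)) = sqrt(-277063 + 109206*(-1/189930)) = sqrt(-277063 - 18201/31655) = sqrt(-8770447466/31655) = I*sqrt(277628514536230)/31655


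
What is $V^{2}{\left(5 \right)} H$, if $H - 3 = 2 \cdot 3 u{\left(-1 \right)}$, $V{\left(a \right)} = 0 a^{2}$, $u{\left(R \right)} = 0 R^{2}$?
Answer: $0$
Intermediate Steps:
$u{\left(R \right)} = 0$
$V{\left(a \right)} = 0$
$H = 3$ ($H = 3 + 2 \cdot 3 \cdot 0 = 3 + 6 \cdot 0 = 3 + 0 = 3$)
$V^{2}{\left(5 \right)} H = 0^{2} \cdot 3 = 0 \cdot 3 = 0$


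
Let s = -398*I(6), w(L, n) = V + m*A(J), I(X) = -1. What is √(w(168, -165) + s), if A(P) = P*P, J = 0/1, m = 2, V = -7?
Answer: √391 ≈ 19.774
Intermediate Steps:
J = 0 (J = 0*1 = 0)
A(P) = P²
w(L, n) = -7 (w(L, n) = -7 + 2*0² = -7 + 2*0 = -7 + 0 = -7)
s = 398 (s = -398*(-1) = 398)
√(w(168, -165) + s) = √(-7 + 398) = √391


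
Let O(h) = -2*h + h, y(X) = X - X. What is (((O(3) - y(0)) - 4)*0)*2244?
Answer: 0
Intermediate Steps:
y(X) = 0
O(h) = -h
(((O(3) - y(0)) - 4)*0)*2244 = (((-1*3 - 1*0) - 4)*0)*2244 = (((-3 + 0) - 4)*0)*2244 = ((-3 - 4)*0)*2244 = -7*0*2244 = 0*2244 = 0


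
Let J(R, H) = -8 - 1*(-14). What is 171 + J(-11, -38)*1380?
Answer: 8451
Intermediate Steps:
J(R, H) = 6 (J(R, H) = -8 + 14 = 6)
171 + J(-11, -38)*1380 = 171 + 6*1380 = 171 + 8280 = 8451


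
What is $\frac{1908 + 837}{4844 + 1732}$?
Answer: $\frac{915}{2192} \approx 0.41743$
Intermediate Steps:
$\frac{1908 + 837}{4844 + 1732} = \frac{2745}{6576} = 2745 \cdot \frac{1}{6576} = \frac{915}{2192}$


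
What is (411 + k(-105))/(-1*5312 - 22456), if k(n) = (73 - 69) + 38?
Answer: -151/9256 ≈ -0.016314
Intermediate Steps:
k(n) = 42 (k(n) = 4 + 38 = 42)
(411 + k(-105))/(-1*5312 - 22456) = (411 + 42)/(-1*5312 - 22456) = 453/(-5312 - 22456) = 453/(-27768) = 453*(-1/27768) = -151/9256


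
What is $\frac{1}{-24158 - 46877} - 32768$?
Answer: $- \frac{2327674881}{71035} \approx -32768.0$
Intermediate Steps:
$\frac{1}{-24158 - 46877} - 32768 = \frac{1}{-71035} - 32768 = - \frac{1}{71035} - 32768 = - \frac{2327674881}{71035}$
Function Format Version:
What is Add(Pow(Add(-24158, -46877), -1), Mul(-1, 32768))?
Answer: Rational(-2327674881, 71035) ≈ -32768.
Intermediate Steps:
Add(Pow(Add(-24158, -46877), -1), Mul(-1, 32768)) = Add(Pow(-71035, -1), -32768) = Add(Rational(-1, 71035), -32768) = Rational(-2327674881, 71035)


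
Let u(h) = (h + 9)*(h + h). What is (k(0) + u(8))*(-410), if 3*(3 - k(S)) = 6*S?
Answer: -112750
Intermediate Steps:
u(h) = 2*h*(9 + h) (u(h) = (9 + h)*(2*h) = 2*h*(9 + h))
k(S) = 3 - 2*S
(k(0) + u(8))*(-410) = ((3 - 2*0) + 2*8*(9 + 8))*(-410) = ((3 + 0) + 2*8*17)*(-410) = (3 + 272)*(-410) = 275*(-410) = -112750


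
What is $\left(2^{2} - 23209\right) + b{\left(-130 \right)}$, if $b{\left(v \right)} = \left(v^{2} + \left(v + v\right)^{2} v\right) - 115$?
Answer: $-8794420$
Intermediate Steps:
$b{\left(v \right)} = -115 + v^{2} + 4 v^{3}$ ($b{\left(v \right)} = \left(v^{2} + \left(2 v\right)^{2} v\right) - 115 = \left(v^{2} + 4 v^{2} v\right) - 115 = \left(v^{2} + 4 v^{3}\right) - 115 = -115 + v^{2} + 4 v^{3}$)
$\left(2^{2} - 23209\right) + b{\left(-130 \right)} = \left(2^{2} - 23209\right) + \left(-115 + \left(-130\right)^{2} + 4 \left(-130\right)^{3}\right) = \left(4 - 23209\right) + \left(-115 + 16900 + 4 \left(-2197000\right)\right) = -23205 - 8771215 = -8794420$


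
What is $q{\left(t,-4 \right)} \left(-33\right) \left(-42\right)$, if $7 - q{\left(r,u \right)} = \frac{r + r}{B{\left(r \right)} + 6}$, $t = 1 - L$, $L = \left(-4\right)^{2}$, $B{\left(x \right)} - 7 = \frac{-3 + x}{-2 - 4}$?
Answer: $\frac{49203}{4} \approx 12301.0$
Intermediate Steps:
$B{\left(x \right)} = \frac{15}{2} - \frac{x}{6}$ ($B{\left(x \right)} = 7 + \frac{-3 + x}{-2 - 4} = 7 + \frac{-3 + x}{-6} = 7 + \left(-3 + x\right) \left(- \frac{1}{6}\right) = 7 - \left(- \frac{1}{2} + \frac{x}{6}\right) = \frac{15}{2} - \frac{x}{6}$)
$L = 16$
$t = -15$ ($t = 1 - 16 = -15$)
$q{\left(r,u \right)} = 7 - \frac{2 r}{\frac{27}{2} - \frac{r}{6}}$ ($q{\left(r,u \right)} = 7 - \frac{r + r}{\left(\frac{15}{2} - \frac{r}{6}\right) + 6} = 7 - \frac{2 r}{\frac{27}{2} - \frac{r}{6}}$)
$q{\left(t,-4 \right)} \left(-33\right) \left(-42\right) = \frac{-567 + 19 \left(-15\right)}{-81 - 15} \left(-33\right) \left(-42\right) = \frac{-567 - 285}{-96} \left(-33\right) \left(-42\right) = \left(- \frac{1}{96}\right) \left(-852\right) \left(-33\right) \left(-42\right) = \frac{71}{8} \left(-33\right) \left(-42\right) = \left(- \frac{2343}{8}\right) \left(-42\right) = \frac{49203}{4}$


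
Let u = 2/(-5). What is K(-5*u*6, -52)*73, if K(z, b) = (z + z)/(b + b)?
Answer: -219/13 ≈ -16.846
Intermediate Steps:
u = -2/5 (u = 2*(-1/5) = -2/5 ≈ -0.40000)
K(z, b) = z/b (K(z, b) = (2*z)/((2*b)) = (2*z)*(1/(2*b)) = z/b)
K(-5*u*6, -52)*73 = ((-5*(-2/5)*6)/(-52))*73 = ((2*6)*(-1/52))*73 = (12*(-1/52))*73 = -3/13*73 = -219/13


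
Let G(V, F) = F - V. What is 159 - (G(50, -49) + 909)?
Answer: -651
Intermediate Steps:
159 - (G(50, -49) + 909) = 159 - ((-49 - 1*50) + 909) = 159 - ((-49 - 50) + 909) = 159 - (-99 + 909) = 159 - 1*810 = 159 - 810 = -651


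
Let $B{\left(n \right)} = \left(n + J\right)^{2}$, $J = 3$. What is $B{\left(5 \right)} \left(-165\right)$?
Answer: $-10560$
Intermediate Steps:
$B{\left(n \right)} = \left(3 + n\right)^{2}$ ($B{\left(n \right)} = \left(n + 3\right)^{2} = \left(3 + n\right)^{2}$)
$B{\left(5 \right)} \left(-165\right) = \left(3 + 5\right)^{2} \left(-165\right) = 8^{2} \left(-165\right) = 64 \left(-165\right) = -10560$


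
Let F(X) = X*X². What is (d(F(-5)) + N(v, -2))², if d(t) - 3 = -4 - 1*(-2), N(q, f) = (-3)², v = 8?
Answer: 100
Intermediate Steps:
N(q, f) = 9
F(X) = X³
d(t) = 1 (d(t) = 3 + (-4 - 1*(-2)) = 3 + (-4 + 2) = 3 - 2 = 1)
(d(F(-5)) + N(v, -2))² = (1 + 9)² = 10² = 100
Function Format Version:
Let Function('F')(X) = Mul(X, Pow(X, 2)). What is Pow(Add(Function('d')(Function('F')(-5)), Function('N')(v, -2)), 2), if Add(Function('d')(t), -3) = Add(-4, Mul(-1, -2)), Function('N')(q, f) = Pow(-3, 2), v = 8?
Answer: 100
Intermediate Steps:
Function('N')(q, f) = 9
Function('F')(X) = Pow(X, 3)
Function('d')(t) = 1 (Function('d')(t) = Add(3, Add(-4, Mul(-1, -2))) = Add(3, Add(-4, 2)) = Add(3, -2) = 1)
Pow(Add(Function('d')(Function('F')(-5)), Function('N')(v, -2)), 2) = Pow(Add(1, 9), 2) = Pow(10, 2) = 100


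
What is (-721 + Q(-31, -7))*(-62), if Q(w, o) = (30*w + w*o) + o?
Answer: 89342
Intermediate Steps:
Q(w, o) = o + 30*w + o*w (Q(w, o) = (30*w + o*w) + o = o + 30*w + o*w)
(-721 + Q(-31, -7))*(-62) = (-721 + (-7 + 30*(-31) - 7*(-31)))*(-62) = (-721 + (-7 - 930 + 217))*(-62) = (-721 - 720)*(-62) = -1441*(-62) = 89342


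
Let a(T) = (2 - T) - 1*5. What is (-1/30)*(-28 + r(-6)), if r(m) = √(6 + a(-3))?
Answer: 14/15 - √6/30 ≈ 0.85168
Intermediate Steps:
a(T) = -3 - T (a(T) = (2 - T) - 5 = -3 - T)
r(m) = √6 (r(m) = √(6 + (-3 - 1*(-3))) = √(6 + (-3 + 3)) = √(6 + 0) = √6)
(-1/30)*(-28 + r(-6)) = (-1/30)*(-28 + √6) = (-1*1/30)*(-28 + √6) = -(-28 + √6)/30 = 14/15 - √6/30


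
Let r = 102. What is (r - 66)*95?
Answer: 3420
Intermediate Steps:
(r - 66)*95 = (102 - 66)*95 = 36*95 = 3420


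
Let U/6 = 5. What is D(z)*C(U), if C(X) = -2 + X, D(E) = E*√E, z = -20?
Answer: -1120*I*√5 ≈ -2504.4*I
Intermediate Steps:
D(E) = E^(3/2)
U = 30 (U = 6*5 = 30)
D(z)*C(U) = (-20)^(3/2)*(-2 + 30) = -40*I*√5*28 = -1120*I*√5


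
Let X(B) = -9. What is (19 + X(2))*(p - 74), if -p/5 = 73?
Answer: -4390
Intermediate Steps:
p = -365 (p = -5*73 = -365)
(19 + X(2))*(p - 74) = (19 - 9)*(-365 - 74) = 10*(-439) = -4390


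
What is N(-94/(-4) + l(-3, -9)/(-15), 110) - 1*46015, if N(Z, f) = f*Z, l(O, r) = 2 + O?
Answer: -130268/3 ≈ -43423.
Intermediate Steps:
N(Z, f) = Z*f
N(-94/(-4) + l(-3, -9)/(-15), 110) - 1*46015 = (-94/(-4) + (2 - 3)/(-15))*110 - 1*46015 = (-94*(-¼) - 1*(-1/15))*110 - 46015 = (47/2 + 1/15)*110 - 46015 = (707/30)*110 - 46015 = 7777/3 - 46015 = -130268/3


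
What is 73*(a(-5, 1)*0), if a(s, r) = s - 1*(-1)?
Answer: 0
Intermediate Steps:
a(s, r) = 1 + s (a(s, r) = s + 1 = 1 + s)
73*(a(-5, 1)*0) = 73*((1 - 5)*0) = 73*(-4*0) = 73*0 = 0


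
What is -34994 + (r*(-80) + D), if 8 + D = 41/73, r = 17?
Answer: -2654385/73 ≈ -36361.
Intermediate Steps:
D = -543/73 (D = -8 + 41/73 = -543/73 ≈ -7.4384)
-34994 + (r*(-80) + D) = -34994 + (17*(-80) - 543/73) = -34994 + (-1360 - 543/73) = -34994 - 99823/73 = -2654385/73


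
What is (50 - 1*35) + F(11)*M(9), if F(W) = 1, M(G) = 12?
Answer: 27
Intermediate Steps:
(50 - 1*35) + F(11)*M(9) = (50 - 1*35) + 1*12 = (50 - 35) + 12 = 15 + 12 = 27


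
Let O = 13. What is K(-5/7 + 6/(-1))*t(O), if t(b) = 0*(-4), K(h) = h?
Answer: 0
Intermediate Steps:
t(b) = 0
K(-5/7 + 6/(-1))*t(O) = (-5/7 + 6/(-1))*0 = (-5*1/7 + 6*(-1))*0 = (-5/7 - 6)*0 = -47/7*0 = 0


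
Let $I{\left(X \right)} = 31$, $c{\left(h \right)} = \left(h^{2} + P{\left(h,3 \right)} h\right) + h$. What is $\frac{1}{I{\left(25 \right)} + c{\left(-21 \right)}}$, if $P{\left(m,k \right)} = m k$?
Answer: $\frac{1}{1774} \approx 0.0005637$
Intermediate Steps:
$P{\left(m,k \right)} = k m$
$c{\left(h \right)} = h + 4 h^{2}$ ($c{\left(h \right)} = \left(h^{2} + 3 h h\right) + h = \left(h^{2} + 3 h^{2}\right) + h = 4 h^{2} + h = h + 4 h^{2}$)
$\frac{1}{I{\left(25 \right)} + c{\left(-21 \right)}} = \frac{1}{31 - 21 \left(1 + 4 \left(-21\right)\right)} = \frac{1}{31 - 21 \left(1 - 84\right)} = \frac{1}{31 - -1743} = \frac{1}{31 + 1743} = \frac{1}{1774}$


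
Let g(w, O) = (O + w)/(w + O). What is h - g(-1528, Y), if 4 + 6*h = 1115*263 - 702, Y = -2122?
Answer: 97511/2 ≈ 48756.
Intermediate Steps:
g(w, O) = 1 (g(w, O) = (O + w)/(O + w) = 1)
h = 97513/2 (h = -⅔ + (1115*263 - 702)/6 = -⅔ + (293245 - 702)/6 = -⅔ + (⅙)*292543 = -⅔ + 292543/6 = 97513/2 ≈ 48757.)
h - g(-1528, Y) = 97513/2 - 1*1 = 97513/2 - 1 = 97511/2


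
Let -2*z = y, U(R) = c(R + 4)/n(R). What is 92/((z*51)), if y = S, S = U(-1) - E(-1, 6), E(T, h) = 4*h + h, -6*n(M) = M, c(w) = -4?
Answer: 92/1377 ≈ 0.066812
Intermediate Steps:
n(M) = -M/6
E(T, h) = 5*h
U(R) = 24/R (U(R) = -4*(-6/R) = -(-24)/R = 24/R)
S = -54 (S = 24/(-1) - 5*6 = 24*(-1) - 1*30 = -24 - 30 = -54)
y = -54
z = 27 (z = -1/2*(-54) = 27)
92/((z*51)) = 92/((27*51)) = 92/1377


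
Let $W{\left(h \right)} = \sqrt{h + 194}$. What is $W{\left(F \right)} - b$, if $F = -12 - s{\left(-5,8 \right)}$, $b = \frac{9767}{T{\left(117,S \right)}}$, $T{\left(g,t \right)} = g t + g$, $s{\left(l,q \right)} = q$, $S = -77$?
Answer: $\frac{9767}{8892} + \sqrt{174} \approx 14.289$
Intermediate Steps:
$T{\left(g,t \right)} = g + g t$
$b = - \frac{9767}{8892}$ ($b = \frac{9767}{117 \left(1 - 77\right)} = \frac{9767}{117 \left(-76\right)} = \frac{9767}{-8892} = 9767 \left(- \frac{1}{8892}\right) = - \frac{9767}{8892} \approx -1.0984$)
$F = -20$ ($F = -12 - 8 = -20$)
$W{\left(h \right)} = \sqrt{194 + h}$
$W{\left(F \right)} - b = \sqrt{194 - 20} - - \frac{9767}{8892} = \sqrt{174} + \frac{9767}{8892} = \frac{9767}{8892} + \sqrt{174}$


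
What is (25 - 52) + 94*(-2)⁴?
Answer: 1477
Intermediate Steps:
(25 - 52) + 94*(-2)⁴ = -27 + 94*16 = -27 + 1504 = 1477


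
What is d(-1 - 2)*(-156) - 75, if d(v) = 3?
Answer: -543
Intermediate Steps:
d(-1 - 2)*(-156) - 75 = 3*(-156) - 75 = -468 - 75 = -543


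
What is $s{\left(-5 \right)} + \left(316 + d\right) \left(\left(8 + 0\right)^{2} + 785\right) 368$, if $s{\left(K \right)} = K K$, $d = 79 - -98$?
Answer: $154029001$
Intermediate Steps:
$d = 177$ ($d = 79 + 98 = 177$)
$s{\left(K \right)} = K^{2}$
$s{\left(-5 \right)} + \left(316 + d\right) \left(\left(8 + 0\right)^{2} + 785\right) 368 = \left(-5\right)^{2} + \left(316 + 177\right) \left(\left(8 + 0\right)^{2} + 785\right) 368 = 25 + 493 \left(8^{2} + 785\right) 368 = 25 + 493 \left(64 + 785\right) 368 = 25 + 493 \cdot 849 \cdot 368 = 25 + 418557 \cdot 368 = 25 + 154028976 = 154029001$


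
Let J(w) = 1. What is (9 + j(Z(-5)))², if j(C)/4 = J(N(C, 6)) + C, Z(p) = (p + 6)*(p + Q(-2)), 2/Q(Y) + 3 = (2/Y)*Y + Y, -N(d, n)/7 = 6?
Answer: 841/9 ≈ 93.444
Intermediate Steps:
N(d, n) = -42 (N(d, n) = -7*6 = -42)
Q(Y) = 2/(-1 + Y) (Q(Y) = 2/(-3 + ((2/Y)*Y + Y)) = 2/(-3 + (2 + Y)) = 2/(-1 + Y))
Z(p) = (6 + p)*(-⅔ + p) (Z(p) = (p + 6)*(p + 2/(-1 - 2)) = (6 + p)*(p + 2/(-3)) = (6 + p)*(p + 2*(-⅓)) = (6 + p)*(p - ⅔) = (6 + p)*(-⅔ + p))
j(C) = 4 + 4*C (j(C) = 4*(1 + C) = 4 + 4*C)
(9 + j(Z(-5)))² = (9 + (4 + 4*(-4 + (-5)² + (16/3)*(-5))))² = (9 + (4 + 4*(-4 + 25 - 80/3)))² = (9 + (4 + 4*(-17/3)))² = (9 + (4 - 68/3))² = (9 - 56/3)² = (-29/3)² = 841/9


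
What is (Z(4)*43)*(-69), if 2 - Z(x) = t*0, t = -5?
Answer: -5934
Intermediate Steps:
Z(x) = 2 (Z(x) = 2 - (-5)*0 = 2 - 1*0 = 2 + 0 = 2)
(Z(4)*43)*(-69) = (2*43)*(-69) = 86*(-69) = -5934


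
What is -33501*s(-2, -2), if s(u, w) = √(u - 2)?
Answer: -67002*I ≈ -67002.0*I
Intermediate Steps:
s(u, w) = √(-2 + u)
-33501*s(-2, -2) = -33501*√(-2 - 2) = -67002*I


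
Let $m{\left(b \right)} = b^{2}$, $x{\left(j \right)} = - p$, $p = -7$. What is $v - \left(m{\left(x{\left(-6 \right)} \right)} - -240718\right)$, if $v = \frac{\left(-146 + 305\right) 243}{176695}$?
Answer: $- \frac{42542286428}{176695} \approx -2.4077 \cdot 10^{5}$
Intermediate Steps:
$x{\left(j \right)} = 7$ ($x{\left(j \right)} = \left(-1\right) \left(-7\right) = 7$)
$v = \frac{38637}{176695}$ ($v = 159 \cdot 243 \cdot \frac{1}{176695} = 38637 \cdot \frac{1}{176695} = \frac{38637}{176695} \approx 0.21866$)
$v - \left(m{\left(x{\left(-6 \right)} \right)} - -240718\right) = \frac{38637}{176695} - \left(7^{2} - -240718\right) = \frac{38637}{176695} - \left(49 + 240718\right) = \frac{38637}{176695} - 240767 = - \frac{42542286428}{176695}$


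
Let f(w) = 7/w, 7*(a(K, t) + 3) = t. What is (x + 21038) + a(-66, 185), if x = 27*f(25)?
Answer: 3687073/175 ≈ 21069.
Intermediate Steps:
a(K, t) = -3 + t/7
x = 189/25 (x = 27*(7/25) = 189/25 ≈ 7.5600)
(x + 21038) + a(-66, 185) = (189/25 + 21038) + (-3 + (⅐)*185) = 526139/25 + (-3 + 185/7) = 526139/25 + 164/7 = 3687073/175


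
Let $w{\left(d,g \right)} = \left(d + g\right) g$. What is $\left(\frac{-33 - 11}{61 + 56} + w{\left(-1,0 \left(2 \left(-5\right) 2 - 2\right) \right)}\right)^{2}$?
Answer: $\frac{1936}{13689} \approx 0.14143$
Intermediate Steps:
$w{\left(d,g \right)} = g \left(d + g\right)$
$\left(\frac{-33 - 11}{61 + 56} + w{\left(-1,0 \left(2 \left(-5\right) 2 - 2\right) \right)}\right)^{2} = \left(\frac{-33 - 11}{61 + 56} + 0 \left(2 \left(-5\right) 2 - 2\right) \left(-1 + 0 \left(2 \left(-5\right) 2 - 2\right)\right)\right)^{2} = \left(- \frac{44}{117} + 0 \left(\left(-10\right) 2 - 2\right) \left(-1 + 0 \left(\left(-10\right) 2 - 2\right)\right)\right)^{2} = \left(\left(-44\right) \frac{1}{117} + 0 \left(-20 - 2\right) \left(-1 + 0 \left(-20 - 2\right)\right)\right)^{2} = \left(- \frac{44}{117} + 0 \left(-22\right) \left(-1 + 0 \left(-22\right)\right)\right)^{2} = \left(- \frac{44}{117} + 0 \left(-1 + 0\right)\right)^{2} = \left(- \frac{44}{117} + 0 \left(-1\right)\right)^{2} = \left(- \frac{44}{117} + 0\right)^{2} = \left(- \frac{44}{117}\right)^{2} = \frac{1936}{13689}$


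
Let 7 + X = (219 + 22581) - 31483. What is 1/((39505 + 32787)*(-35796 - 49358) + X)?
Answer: -1/6155961658 ≈ -1.6244e-10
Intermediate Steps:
X = -8690 (X = -7 + ((219 + 22581) - 31483) = -7 + (22800 - 31483) = -7 - 8683 = -8690)
1/((39505 + 32787)*(-35796 - 49358) + X) = 1/((39505 + 32787)*(-35796 - 49358) - 8690) = 1/(72292*(-85154) - 8690) = 1/(-6155952968 - 8690) = 1/(-6155961658) = -1/6155961658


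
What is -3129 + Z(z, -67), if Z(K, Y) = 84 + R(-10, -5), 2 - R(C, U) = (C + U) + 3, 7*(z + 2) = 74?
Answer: -3031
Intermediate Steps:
z = 60/7 (z = -2 + (1/7)*74 = -2 + 74/7 = 60/7 ≈ 8.5714)
R(C, U) = -1 - C - U (R(C, U) = 2 - ((C + U) + 3) = 2 - (3 + C + U) = 2 + (-3 - C - U) = -1 - C - U)
Z(K, Y) = 98 (Z(K, Y) = 84 + (-1 - 1*(-10) - 1*(-5)) = 84 + (-1 + 10 + 5) = 84 + 14 = 98)
-3129 + Z(z, -67) = -3129 + 98 = -3031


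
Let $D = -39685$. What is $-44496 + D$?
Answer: $-84181$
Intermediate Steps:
$-44496 + D = -44496 - 39685 = -84181$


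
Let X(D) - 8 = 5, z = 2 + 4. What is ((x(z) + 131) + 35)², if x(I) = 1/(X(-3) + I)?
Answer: 9954025/361 ≈ 27573.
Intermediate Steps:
z = 6
X(D) = 13 (X(D) = 8 + 5 = 13)
x(I) = 1/(13 + I)
((x(z) + 131) + 35)² = ((1/(13 + 6) + 131) + 35)² = ((1/19 + 131) + 35)² = (2490/19 + 35)² = (3155/19)² = 9954025/361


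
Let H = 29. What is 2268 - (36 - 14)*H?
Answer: 1630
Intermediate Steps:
2268 - (36 - 14)*H = 2268 - (36 - 14)*29 = 2268 - 22*29 = 2268 - 1*638 = 2268 - 638 = 1630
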